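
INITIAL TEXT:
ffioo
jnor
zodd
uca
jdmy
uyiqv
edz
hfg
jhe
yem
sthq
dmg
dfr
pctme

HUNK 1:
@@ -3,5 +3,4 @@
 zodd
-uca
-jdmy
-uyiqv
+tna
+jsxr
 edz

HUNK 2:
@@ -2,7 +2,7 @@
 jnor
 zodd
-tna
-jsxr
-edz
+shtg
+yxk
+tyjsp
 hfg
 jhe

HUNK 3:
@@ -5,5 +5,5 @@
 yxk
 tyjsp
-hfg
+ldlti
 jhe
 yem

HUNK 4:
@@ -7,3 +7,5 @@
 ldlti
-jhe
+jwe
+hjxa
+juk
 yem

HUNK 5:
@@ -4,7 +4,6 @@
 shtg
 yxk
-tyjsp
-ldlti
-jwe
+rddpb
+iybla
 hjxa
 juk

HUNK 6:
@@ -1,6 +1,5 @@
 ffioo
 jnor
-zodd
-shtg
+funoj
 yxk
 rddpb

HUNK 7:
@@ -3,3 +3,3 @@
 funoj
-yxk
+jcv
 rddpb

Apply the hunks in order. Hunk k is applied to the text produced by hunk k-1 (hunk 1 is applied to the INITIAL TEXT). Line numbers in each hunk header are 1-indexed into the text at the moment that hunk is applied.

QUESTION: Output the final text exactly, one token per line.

Answer: ffioo
jnor
funoj
jcv
rddpb
iybla
hjxa
juk
yem
sthq
dmg
dfr
pctme

Derivation:
Hunk 1: at line 3 remove [uca,jdmy,uyiqv] add [tna,jsxr] -> 13 lines: ffioo jnor zodd tna jsxr edz hfg jhe yem sthq dmg dfr pctme
Hunk 2: at line 2 remove [tna,jsxr,edz] add [shtg,yxk,tyjsp] -> 13 lines: ffioo jnor zodd shtg yxk tyjsp hfg jhe yem sthq dmg dfr pctme
Hunk 3: at line 5 remove [hfg] add [ldlti] -> 13 lines: ffioo jnor zodd shtg yxk tyjsp ldlti jhe yem sthq dmg dfr pctme
Hunk 4: at line 7 remove [jhe] add [jwe,hjxa,juk] -> 15 lines: ffioo jnor zodd shtg yxk tyjsp ldlti jwe hjxa juk yem sthq dmg dfr pctme
Hunk 5: at line 4 remove [tyjsp,ldlti,jwe] add [rddpb,iybla] -> 14 lines: ffioo jnor zodd shtg yxk rddpb iybla hjxa juk yem sthq dmg dfr pctme
Hunk 6: at line 1 remove [zodd,shtg] add [funoj] -> 13 lines: ffioo jnor funoj yxk rddpb iybla hjxa juk yem sthq dmg dfr pctme
Hunk 7: at line 3 remove [yxk] add [jcv] -> 13 lines: ffioo jnor funoj jcv rddpb iybla hjxa juk yem sthq dmg dfr pctme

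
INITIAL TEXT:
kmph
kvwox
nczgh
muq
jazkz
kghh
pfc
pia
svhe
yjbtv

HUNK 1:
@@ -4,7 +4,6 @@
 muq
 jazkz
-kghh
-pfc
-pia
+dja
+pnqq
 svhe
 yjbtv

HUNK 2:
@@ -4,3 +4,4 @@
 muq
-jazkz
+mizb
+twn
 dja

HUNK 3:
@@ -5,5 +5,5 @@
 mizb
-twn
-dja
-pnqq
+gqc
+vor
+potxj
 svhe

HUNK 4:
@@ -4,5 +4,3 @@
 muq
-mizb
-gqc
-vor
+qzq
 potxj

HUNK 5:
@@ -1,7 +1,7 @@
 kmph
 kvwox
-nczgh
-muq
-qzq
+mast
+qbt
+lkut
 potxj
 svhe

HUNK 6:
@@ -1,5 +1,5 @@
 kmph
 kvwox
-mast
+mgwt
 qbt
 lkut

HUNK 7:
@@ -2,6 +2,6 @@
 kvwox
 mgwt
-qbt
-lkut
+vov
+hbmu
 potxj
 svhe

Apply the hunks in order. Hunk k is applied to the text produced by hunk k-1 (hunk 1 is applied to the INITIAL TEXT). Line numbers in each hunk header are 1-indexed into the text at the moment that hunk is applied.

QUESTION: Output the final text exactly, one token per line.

Answer: kmph
kvwox
mgwt
vov
hbmu
potxj
svhe
yjbtv

Derivation:
Hunk 1: at line 4 remove [kghh,pfc,pia] add [dja,pnqq] -> 9 lines: kmph kvwox nczgh muq jazkz dja pnqq svhe yjbtv
Hunk 2: at line 4 remove [jazkz] add [mizb,twn] -> 10 lines: kmph kvwox nczgh muq mizb twn dja pnqq svhe yjbtv
Hunk 3: at line 5 remove [twn,dja,pnqq] add [gqc,vor,potxj] -> 10 lines: kmph kvwox nczgh muq mizb gqc vor potxj svhe yjbtv
Hunk 4: at line 4 remove [mizb,gqc,vor] add [qzq] -> 8 lines: kmph kvwox nczgh muq qzq potxj svhe yjbtv
Hunk 5: at line 1 remove [nczgh,muq,qzq] add [mast,qbt,lkut] -> 8 lines: kmph kvwox mast qbt lkut potxj svhe yjbtv
Hunk 6: at line 1 remove [mast] add [mgwt] -> 8 lines: kmph kvwox mgwt qbt lkut potxj svhe yjbtv
Hunk 7: at line 2 remove [qbt,lkut] add [vov,hbmu] -> 8 lines: kmph kvwox mgwt vov hbmu potxj svhe yjbtv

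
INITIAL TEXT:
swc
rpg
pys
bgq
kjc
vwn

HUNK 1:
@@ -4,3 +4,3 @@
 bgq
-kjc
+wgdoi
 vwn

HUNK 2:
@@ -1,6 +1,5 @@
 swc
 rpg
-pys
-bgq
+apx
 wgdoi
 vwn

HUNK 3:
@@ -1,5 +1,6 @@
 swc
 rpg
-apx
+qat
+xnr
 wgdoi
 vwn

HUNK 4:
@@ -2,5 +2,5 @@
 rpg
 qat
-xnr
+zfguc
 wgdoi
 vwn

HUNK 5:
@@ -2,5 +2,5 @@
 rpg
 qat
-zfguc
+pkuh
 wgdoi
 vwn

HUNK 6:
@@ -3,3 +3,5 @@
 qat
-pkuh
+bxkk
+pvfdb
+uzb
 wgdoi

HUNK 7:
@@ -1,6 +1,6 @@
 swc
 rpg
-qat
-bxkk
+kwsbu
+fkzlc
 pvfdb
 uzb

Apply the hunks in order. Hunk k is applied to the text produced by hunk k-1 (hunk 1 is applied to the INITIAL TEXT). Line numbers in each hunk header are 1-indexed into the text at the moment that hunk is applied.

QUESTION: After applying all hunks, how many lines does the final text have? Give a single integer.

Answer: 8

Derivation:
Hunk 1: at line 4 remove [kjc] add [wgdoi] -> 6 lines: swc rpg pys bgq wgdoi vwn
Hunk 2: at line 1 remove [pys,bgq] add [apx] -> 5 lines: swc rpg apx wgdoi vwn
Hunk 3: at line 1 remove [apx] add [qat,xnr] -> 6 lines: swc rpg qat xnr wgdoi vwn
Hunk 4: at line 2 remove [xnr] add [zfguc] -> 6 lines: swc rpg qat zfguc wgdoi vwn
Hunk 5: at line 2 remove [zfguc] add [pkuh] -> 6 lines: swc rpg qat pkuh wgdoi vwn
Hunk 6: at line 3 remove [pkuh] add [bxkk,pvfdb,uzb] -> 8 lines: swc rpg qat bxkk pvfdb uzb wgdoi vwn
Hunk 7: at line 1 remove [qat,bxkk] add [kwsbu,fkzlc] -> 8 lines: swc rpg kwsbu fkzlc pvfdb uzb wgdoi vwn
Final line count: 8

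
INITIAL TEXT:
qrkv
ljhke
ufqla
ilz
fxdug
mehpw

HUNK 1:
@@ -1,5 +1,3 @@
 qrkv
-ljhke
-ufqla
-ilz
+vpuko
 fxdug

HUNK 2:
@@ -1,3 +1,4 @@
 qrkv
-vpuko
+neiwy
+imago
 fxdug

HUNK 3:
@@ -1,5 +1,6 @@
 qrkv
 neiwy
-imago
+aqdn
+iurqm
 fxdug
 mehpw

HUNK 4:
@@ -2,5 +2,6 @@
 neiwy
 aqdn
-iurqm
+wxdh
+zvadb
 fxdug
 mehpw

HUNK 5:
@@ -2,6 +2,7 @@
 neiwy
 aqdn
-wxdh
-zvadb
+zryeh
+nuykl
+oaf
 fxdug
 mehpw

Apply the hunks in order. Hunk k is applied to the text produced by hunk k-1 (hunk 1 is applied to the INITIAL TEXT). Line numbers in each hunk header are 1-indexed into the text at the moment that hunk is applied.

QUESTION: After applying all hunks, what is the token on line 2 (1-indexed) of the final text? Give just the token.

Hunk 1: at line 1 remove [ljhke,ufqla,ilz] add [vpuko] -> 4 lines: qrkv vpuko fxdug mehpw
Hunk 2: at line 1 remove [vpuko] add [neiwy,imago] -> 5 lines: qrkv neiwy imago fxdug mehpw
Hunk 3: at line 1 remove [imago] add [aqdn,iurqm] -> 6 lines: qrkv neiwy aqdn iurqm fxdug mehpw
Hunk 4: at line 2 remove [iurqm] add [wxdh,zvadb] -> 7 lines: qrkv neiwy aqdn wxdh zvadb fxdug mehpw
Hunk 5: at line 2 remove [wxdh,zvadb] add [zryeh,nuykl,oaf] -> 8 lines: qrkv neiwy aqdn zryeh nuykl oaf fxdug mehpw
Final line 2: neiwy

Answer: neiwy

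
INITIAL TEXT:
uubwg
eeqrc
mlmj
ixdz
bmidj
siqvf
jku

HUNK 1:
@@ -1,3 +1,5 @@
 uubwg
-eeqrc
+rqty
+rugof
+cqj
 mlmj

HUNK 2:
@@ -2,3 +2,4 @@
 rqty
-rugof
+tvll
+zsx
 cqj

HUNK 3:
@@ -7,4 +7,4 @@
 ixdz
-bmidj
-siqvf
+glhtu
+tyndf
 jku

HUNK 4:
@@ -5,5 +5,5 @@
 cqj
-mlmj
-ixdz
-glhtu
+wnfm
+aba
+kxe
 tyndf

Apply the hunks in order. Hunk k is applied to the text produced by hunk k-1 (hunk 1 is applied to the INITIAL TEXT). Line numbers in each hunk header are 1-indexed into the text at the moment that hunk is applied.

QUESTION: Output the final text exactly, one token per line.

Answer: uubwg
rqty
tvll
zsx
cqj
wnfm
aba
kxe
tyndf
jku

Derivation:
Hunk 1: at line 1 remove [eeqrc] add [rqty,rugof,cqj] -> 9 lines: uubwg rqty rugof cqj mlmj ixdz bmidj siqvf jku
Hunk 2: at line 2 remove [rugof] add [tvll,zsx] -> 10 lines: uubwg rqty tvll zsx cqj mlmj ixdz bmidj siqvf jku
Hunk 3: at line 7 remove [bmidj,siqvf] add [glhtu,tyndf] -> 10 lines: uubwg rqty tvll zsx cqj mlmj ixdz glhtu tyndf jku
Hunk 4: at line 5 remove [mlmj,ixdz,glhtu] add [wnfm,aba,kxe] -> 10 lines: uubwg rqty tvll zsx cqj wnfm aba kxe tyndf jku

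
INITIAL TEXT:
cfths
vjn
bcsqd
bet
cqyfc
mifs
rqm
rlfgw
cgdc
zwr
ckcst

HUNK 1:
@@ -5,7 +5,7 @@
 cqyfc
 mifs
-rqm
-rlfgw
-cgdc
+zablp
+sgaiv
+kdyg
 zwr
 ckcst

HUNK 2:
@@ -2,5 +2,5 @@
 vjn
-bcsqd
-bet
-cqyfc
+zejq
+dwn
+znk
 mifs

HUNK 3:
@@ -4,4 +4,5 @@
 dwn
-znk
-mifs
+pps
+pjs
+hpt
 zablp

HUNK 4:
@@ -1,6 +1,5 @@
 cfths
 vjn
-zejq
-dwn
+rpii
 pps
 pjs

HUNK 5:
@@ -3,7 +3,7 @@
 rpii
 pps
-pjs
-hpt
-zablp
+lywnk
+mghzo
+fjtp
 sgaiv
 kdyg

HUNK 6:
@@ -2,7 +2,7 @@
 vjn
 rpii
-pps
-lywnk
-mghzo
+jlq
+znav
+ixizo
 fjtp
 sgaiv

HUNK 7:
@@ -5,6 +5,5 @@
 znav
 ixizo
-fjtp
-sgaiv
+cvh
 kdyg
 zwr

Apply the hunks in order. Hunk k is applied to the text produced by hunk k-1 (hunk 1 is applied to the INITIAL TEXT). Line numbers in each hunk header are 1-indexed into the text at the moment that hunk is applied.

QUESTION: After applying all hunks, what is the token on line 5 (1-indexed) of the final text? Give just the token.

Hunk 1: at line 5 remove [rqm,rlfgw,cgdc] add [zablp,sgaiv,kdyg] -> 11 lines: cfths vjn bcsqd bet cqyfc mifs zablp sgaiv kdyg zwr ckcst
Hunk 2: at line 2 remove [bcsqd,bet,cqyfc] add [zejq,dwn,znk] -> 11 lines: cfths vjn zejq dwn znk mifs zablp sgaiv kdyg zwr ckcst
Hunk 3: at line 4 remove [znk,mifs] add [pps,pjs,hpt] -> 12 lines: cfths vjn zejq dwn pps pjs hpt zablp sgaiv kdyg zwr ckcst
Hunk 4: at line 1 remove [zejq,dwn] add [rpii] -> 11 lines: cfths vjn rpii pps pjs hpt zablp sgaiv kdyg zwr ckcst
Hunk 5: at line 3 remove [pjs,hpt,zablp] add [lywnk,mghzo,fjtp] -> 11 lines: cfths vjn rpii pps lywnk mghzo fjtp sgaiv kdyg zwr ckcst
Hunk 6: at line 2 remove [pps,lywnk,mghzo] add [jlq,znav,ixizo] -> 11 lines: cfths vjn rpii jlq znav ixizo fjtp sgaiv kdyg zwr ckcst
Hunk 7: at line 5 remove [fjtp,sgaiv] add [cvh] -> 10 lines: cfths vjn rpii jlq znav ixizo cvh kdyg zwr ckcst
Final line 5: znav

Answer: znav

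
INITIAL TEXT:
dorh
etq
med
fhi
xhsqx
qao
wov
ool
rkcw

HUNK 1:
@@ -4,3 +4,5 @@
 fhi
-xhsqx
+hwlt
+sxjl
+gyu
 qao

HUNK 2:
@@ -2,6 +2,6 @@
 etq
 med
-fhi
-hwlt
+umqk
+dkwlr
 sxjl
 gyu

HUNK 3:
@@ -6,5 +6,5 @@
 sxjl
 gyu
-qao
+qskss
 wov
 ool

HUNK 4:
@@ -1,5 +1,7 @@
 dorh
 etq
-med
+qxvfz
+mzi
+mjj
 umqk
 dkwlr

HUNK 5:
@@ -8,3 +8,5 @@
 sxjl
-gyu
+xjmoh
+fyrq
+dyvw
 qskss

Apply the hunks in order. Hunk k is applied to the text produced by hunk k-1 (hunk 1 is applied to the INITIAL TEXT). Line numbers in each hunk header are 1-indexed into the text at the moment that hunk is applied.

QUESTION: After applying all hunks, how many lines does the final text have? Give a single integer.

Answer: 15

Derivation:
Hunk 1: at line 4 remove [xhsqx] add [hwlt,sxjl,gyu] -> 11 lines: dorh etq med fhi hwlt sxjl gyu qao wov ool rkcw
Hunk 2: at line 2 remove [fhi,hwlt] add [umqk,dkwlr] -> 11 lines: dorh etq med umqk dkwlr sxjl gyu qao wov ool rkcw
Hunk 3: at line 6 remove [qao] add [qskss] -> 11 lines: dorh etq med umqk dkwlr sxjl gyu qskss wov ool rkcw
Hunk 4: at line 1 remove [med] add [qxvfz,mzi,mjj] -> 13 lines: dorh etq qxvfz mzi mjj umqk dkwlr sxjl gyu qskss wov ool rkcw
Hunk 5: at line 8 remove [gyu] add [xjmoh,fyrq,dyvw] -> 15 lines: dorh etq qxvfz mzi mjj umqk dkwlr sxjl xjmoh fyrq dyvw qskss wov ool rkcw
Final line count: 15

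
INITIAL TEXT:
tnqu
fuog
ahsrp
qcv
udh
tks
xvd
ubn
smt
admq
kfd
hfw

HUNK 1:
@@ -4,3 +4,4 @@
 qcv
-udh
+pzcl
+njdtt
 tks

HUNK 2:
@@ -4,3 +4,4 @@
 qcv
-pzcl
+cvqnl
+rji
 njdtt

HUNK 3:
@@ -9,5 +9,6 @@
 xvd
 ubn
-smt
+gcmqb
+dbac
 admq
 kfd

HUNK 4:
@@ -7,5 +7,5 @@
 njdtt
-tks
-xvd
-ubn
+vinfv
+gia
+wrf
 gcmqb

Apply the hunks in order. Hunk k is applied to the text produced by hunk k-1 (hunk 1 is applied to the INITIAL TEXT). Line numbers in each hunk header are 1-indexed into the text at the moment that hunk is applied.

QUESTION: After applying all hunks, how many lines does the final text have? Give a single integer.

Answer: 15

Derivation:
Hunk 1: at line 4 remove [udh] add [pzcl,njdtt] -> 13 lines: tnqu fuog ahsrp qcv pzcl njdtt tks xvd ubn smt admq kfd hfw
Hunk 2: at line 4 remove [pzcl] add [cvqnl,rji] -> 14 lines: tnqu fuog ahsrp qcv cvqnl rji njdtt tks xvd ubn smt admq kfd hfw
Hunk 3: at line 9 remove [smt] add [gcmqb,dbac] -> 15 lines: tnqu fuog ahsrp qcv cvqnl rji njdtt tks xvd ubn gcmqb dbac admq kfd hfw
Hunk 4: at line 7 remove [tks,xvd,ubn] add [vinfv,gia,wrf] -> 15 lines: tnqu fuog ahsrp qcv cvqnl rji njdtt vinfv gia wrf gcmqb dbac admq kfd hfw
Final line count: 15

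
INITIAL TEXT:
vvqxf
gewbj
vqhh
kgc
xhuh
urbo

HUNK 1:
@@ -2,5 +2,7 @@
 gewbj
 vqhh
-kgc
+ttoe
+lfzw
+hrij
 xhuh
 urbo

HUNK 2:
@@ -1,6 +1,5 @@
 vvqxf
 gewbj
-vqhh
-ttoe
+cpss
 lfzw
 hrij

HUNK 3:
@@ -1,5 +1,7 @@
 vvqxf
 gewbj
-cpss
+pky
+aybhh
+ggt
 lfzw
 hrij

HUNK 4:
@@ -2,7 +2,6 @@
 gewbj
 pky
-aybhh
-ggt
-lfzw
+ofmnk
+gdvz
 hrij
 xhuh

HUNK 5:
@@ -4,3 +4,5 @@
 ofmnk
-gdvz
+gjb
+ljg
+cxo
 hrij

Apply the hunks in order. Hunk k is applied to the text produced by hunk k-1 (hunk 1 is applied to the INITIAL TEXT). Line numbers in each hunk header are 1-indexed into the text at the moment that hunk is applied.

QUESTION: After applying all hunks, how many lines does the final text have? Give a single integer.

Answer: 10

Derivation:
Hunk 1: at line 2 remove [kgc] add [ttoe,lfzw,hrij] -> 8 lines: vvqxf gewbj vqhh ttoe lfzw hrij xhuh urbo
Hunk 2: at line 1 remove [vqhh,ttoe] add [cpss] -> 7 lines: vvqxf gewbj cpss lfzw hrij xhuh urbo
Hunk 3: at line 1 remove [cpss] add [pky,aybhh,ggt] -> 9 lines: vvqxf gewbj pky aybhh ggt lfzw hrij xhuh urbo
Hunk 4: at line 2 remove [aybhh,ggt,lfzw] add [ofmnk,gdvz] -> 8 lines: vvqxf gewbj pky ofmnk gdvz hrij xhuh urbo
Hunk 5: at line 4 remove [gdvz] add [gjb,ljg,cxo] -> 10 lines: vvqxf gewbj pky ofmnk gjb ljg cxo hrij xhuh urbo
Final line count: 10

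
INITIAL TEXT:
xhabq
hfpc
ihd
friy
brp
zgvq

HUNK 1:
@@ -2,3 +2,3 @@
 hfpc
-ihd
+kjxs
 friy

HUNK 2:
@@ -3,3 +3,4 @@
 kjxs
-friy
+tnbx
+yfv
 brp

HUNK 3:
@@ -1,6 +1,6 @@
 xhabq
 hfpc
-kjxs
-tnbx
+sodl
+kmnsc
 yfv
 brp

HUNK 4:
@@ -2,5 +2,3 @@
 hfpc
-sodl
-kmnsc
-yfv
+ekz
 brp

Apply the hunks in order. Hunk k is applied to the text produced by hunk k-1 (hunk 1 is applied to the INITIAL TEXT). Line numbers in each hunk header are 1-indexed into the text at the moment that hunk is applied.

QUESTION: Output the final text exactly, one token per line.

Answer: xhabq
hfpc
ekz
brp
zgvq

Derivation:
Hunk 1: at line 2 remove [ihd] add [kjxs] -> 6 lines: xhabq hfpc kjxs friy brp zgvq
Hunk 2: at line 3 remove [friy] add [tnbx,yfv] -> 7 lines: xhabq hfpc kjxs tnbx yfv brp zgvq
Hunk 3: at line 1 remove [kjxs,tnbx] add [sodl,kmnsc] -> 7 lines: xhabq hfpc sodl kmnsc yfv brp zgvq
Hunk 4: at line 2 remove [sodl,kmnsc,yfv] add [ekz] -> 5 lines: xhabq hfpc ekz brp zgvq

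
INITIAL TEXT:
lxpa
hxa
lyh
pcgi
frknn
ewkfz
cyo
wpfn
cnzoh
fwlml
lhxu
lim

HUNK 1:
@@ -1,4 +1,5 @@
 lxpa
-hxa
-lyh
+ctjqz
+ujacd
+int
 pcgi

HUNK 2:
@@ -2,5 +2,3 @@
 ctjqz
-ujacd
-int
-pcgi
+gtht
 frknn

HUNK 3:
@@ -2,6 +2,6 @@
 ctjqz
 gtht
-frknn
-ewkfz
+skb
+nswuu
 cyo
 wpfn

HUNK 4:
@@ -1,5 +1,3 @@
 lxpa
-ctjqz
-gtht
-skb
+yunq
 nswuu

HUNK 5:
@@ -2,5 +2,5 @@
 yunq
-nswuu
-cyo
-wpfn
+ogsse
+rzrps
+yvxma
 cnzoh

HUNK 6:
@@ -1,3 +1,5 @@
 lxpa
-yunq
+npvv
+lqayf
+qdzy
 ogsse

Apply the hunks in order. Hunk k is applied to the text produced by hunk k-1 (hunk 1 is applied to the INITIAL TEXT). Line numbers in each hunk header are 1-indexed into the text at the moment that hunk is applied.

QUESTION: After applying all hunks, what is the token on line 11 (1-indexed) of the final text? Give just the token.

Hunk 1: at line 1 remove [hxa,lyh] add [ctjqz,ujacd,int] -> 13 lines: lxpa ctjqz ujacd int pcgi frknn ewkfz cyo wpfn cnzoh fwlml lhxu lim
Hunk 2: at line 2 remove [ujacd,int,pcgi] add [gtht] -> 11 lines: lxpa ctjqz gtht frknn ewkfz cyo wpfn cnzoh fwlml lhxu lim
Hunk 3: at line 2 remove [frknn,ewkfz] add [skb,nswuu] -> 11 lines: lxpa ctjqz gtht skb nswuu cyo wpfn cnzoh fwlml lhxu lim
Hunk 4: at line 1 remove [ctjqz,gtht,skb] add [yunq] -> 9 lines: lxpa yunq nswuu cyo wpfn cnzoh fwlml lhxu lim
Hunk 5: at line 2 remove [nswuu,cyo,wpfn] add [ogsse,rzrps,yvxma] -> 9 lines: lxpa yunq ogsse rzrps yvxma cnzoh fwlml lhxu lim
Hunk 6: at line 1 remove [yunq] add [npvv,lqayf,qdzy] -> 11 lines: lxpa npvv lqayf qdzy ogsse rzrps yvxma cnzoh fwlml lhxu lim
Final line 11: lim

Answer: lim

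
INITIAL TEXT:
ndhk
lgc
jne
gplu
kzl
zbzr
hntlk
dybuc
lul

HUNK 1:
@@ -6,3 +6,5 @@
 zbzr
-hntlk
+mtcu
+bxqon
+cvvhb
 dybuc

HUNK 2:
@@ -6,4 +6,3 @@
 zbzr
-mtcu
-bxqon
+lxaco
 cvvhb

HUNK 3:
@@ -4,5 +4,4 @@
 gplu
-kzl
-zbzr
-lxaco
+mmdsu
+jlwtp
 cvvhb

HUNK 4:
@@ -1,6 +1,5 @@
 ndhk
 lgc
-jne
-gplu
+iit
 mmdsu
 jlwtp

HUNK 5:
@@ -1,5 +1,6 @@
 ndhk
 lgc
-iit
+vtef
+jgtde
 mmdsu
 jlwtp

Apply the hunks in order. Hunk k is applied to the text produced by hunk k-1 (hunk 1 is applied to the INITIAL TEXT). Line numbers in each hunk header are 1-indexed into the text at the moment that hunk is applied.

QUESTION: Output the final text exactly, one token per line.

Answer: ndhk
lgc
vtef
jgtde
mmdsu
jlwtp
cvvhb
dybuc
lul

Derivation:
Hunk 1: at line 6 remove [hntlk] add [mtcu,bxqon,cvvhb] -> 11 lines: ndhk lgc jne gplu kzl zbzr mtcu bxqon cvvhb dybuc lul
Hunk 2: at line 6 remove [mtcu,bxqon] add [lxaco] -> 10 lines: ndhk lgc jne gplu kzl zbzr lxaco cvvhb dybuc lul
Hunk 3: at line 4 remove [kzl,zbzr,lxaco] add [mmdsu,jlwtp] -> 9 lines: ndhk lgc jne gplu mmdsu jlwtp cvvhb dybuc lul
Hunk 4: at line 1 remove [jne,gplu] add [iit] -> 8 lines: ndhk lgc iit mmdsu jlwtp cvvhb dybuc lul
Hunk 5: at line 1 remove [iit] add [vtef,jgtde] -> 9 lines: ndhk lgc vtef jgtde mmdsu jlwtp cvvhb dybuc lul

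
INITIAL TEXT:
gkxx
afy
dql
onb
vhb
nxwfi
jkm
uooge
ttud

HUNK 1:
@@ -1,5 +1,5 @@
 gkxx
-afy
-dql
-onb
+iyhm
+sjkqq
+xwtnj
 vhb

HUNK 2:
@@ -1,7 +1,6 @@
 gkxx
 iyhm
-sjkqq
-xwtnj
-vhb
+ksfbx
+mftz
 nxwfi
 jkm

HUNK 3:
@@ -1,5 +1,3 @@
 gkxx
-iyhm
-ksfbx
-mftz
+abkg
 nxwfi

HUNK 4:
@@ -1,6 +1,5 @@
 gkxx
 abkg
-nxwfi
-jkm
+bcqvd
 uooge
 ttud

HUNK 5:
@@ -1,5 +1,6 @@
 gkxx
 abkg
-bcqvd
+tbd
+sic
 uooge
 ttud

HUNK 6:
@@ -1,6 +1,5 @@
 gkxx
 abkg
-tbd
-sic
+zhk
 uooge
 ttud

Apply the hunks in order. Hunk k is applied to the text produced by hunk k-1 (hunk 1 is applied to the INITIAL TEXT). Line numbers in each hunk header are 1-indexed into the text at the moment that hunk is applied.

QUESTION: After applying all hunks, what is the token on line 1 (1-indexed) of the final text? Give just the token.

Answer: gkxx

Derivation:
Hunk 1: at line 1 remove [afy,dql,onb] add [iyhm,sjkqq,xwtnj] -> 9 lines: gkxx iyhm sjkqq xwtnj vhb nxwfi jkm uooge ttud
Hunk 2: at line 1 remove [sjkqq,xwtnj,vhb] add [ksfbx,mftz] -> 8 lines: gkxx iyhm ksfbx mftz nxwfi jkm uooge ttud
Hunk 3: at line 1 remove [iyhm,ksfbx,mftz] add [abkg] -> 6 lines: gkxx abkg nxwfi jkm uooge ttud
Hunk 4: at line 1 remove [nxwfi,jkm] add [bcqvd] -> 5 lines: gkxx abkg bcqvd uooge ttud
Hunk 5: at line 1 remove [bcqvd] add [tbd,sic] -> 6 lines: gkxx abkg tbd sic uooge ttud
Hunk 6: at line 1 remove [tbd,sic] add [zhk] -> 5 lines: gkxx abkg zhk uooge ttud
Final line 1: gkxx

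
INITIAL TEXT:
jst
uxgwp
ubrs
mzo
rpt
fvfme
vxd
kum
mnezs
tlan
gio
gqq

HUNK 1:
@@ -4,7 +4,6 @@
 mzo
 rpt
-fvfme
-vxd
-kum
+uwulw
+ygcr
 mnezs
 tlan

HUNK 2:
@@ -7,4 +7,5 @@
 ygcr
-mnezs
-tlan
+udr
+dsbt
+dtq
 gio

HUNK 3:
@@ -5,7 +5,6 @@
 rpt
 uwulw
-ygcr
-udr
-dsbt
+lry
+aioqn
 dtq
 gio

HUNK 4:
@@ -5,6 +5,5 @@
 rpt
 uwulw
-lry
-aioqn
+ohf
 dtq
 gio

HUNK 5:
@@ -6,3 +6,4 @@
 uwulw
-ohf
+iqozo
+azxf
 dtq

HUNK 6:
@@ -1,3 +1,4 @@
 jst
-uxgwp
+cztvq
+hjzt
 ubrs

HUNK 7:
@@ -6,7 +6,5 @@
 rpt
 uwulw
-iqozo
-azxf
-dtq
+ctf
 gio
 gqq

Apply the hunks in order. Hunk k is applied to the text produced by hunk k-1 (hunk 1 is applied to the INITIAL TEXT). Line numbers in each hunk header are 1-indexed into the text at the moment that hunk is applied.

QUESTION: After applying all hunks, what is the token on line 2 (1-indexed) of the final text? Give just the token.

Answer: cztvq

Derivation:
Hunk 1: at line 4 remove [fvfme,vxd,kum] add [uwulw,ygcr] -> 11 lines: jst uxgwp ubrs mzo rpt uwulw ygcr mnezs tlan gio gqq
Hunk 2: at line 7 remove [mnezs,tlan] add [udr,dsbt,dtq] -> 12 lines: jst uxgwp ubrs mzo rpt uwulw ygcr udr dsbt dtq gio gqq
Hunk 3: at line 5 remove [ygcr,udr,dsbt] add [lry,aioqn] -> 11 lines: jst uxgwp ubrs mzo rpt uwulw lry aioqn dtq gio gqq
Hunk 4: at line 5 remove [lry,aioqn] add [ohf] -> 10 lines: jst uxgwp ubrs mzo rpt uwulw ohf dtq gio gqq
Hunk 5: at line 6 remove [ohf] add [iqozo,azxf] -> 11 lines: jst uxgwp ubrs mzo rpt uwulw iqozo azxf dtq gio gqq
Hunk 6: at line 1 remove [uxgwp] add [cztvq,hjzt] -> 12 lines: jst cztvq hjzt ubrs mzo rpt uwulw iqozo azxf dtq gio gqq
Hunk 7: at line 6 remove [iqozo,azxf,dtq] add [ctf] -> 10 lines: jst cztvq hjzt ubrs mzo rpt uwulw ctf gio gqq
Final line 2: cztvq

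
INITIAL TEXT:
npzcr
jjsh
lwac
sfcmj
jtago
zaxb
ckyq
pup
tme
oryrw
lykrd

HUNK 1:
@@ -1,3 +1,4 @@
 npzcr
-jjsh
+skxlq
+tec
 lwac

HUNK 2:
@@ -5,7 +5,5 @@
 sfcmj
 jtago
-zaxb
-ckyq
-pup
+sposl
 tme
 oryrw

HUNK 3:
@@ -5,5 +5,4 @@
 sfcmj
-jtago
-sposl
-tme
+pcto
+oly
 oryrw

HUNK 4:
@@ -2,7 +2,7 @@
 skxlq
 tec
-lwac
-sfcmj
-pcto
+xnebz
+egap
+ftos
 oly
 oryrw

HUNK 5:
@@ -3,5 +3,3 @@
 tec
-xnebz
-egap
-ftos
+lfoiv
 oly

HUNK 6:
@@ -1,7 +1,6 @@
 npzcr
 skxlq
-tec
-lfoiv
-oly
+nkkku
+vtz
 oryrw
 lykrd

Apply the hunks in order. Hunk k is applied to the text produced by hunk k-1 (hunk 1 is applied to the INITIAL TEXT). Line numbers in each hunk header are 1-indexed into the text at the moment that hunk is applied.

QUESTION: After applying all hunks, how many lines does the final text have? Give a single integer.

Hunk 1: at line 1 remove [jjsh] add [skxlq,tec] -> 12 lines: npzcr skxlq tec lwac sfcmj jtago zaxb ckyq pup tme oryrw lykrd
Hunk 2: at line 5 remove [zaxb,ckyq,pup] add [sposl] -> 10 lines: npzcr skxlq tec lwac sfcmj jtago sposl tme oryrw lykrd
Hunk 3: at line 5 remove [jtago,sposl,tme] add [pcto,oly] -> 9 lines: npzcr skxlq tec lwac sfcmj pcto oly oryrw lykrd
Hunk 4: at line 2 remove [lwac,sfcmj,pcto] add [xnebz,egap,ftos] -> 9 lines: npzcr skxlq tec xnebz egap ftos oly oryrw lykrd
Hunk 5: at line 3 remove [xnebz,egap,ftos] add [lfoiv] -> 7 lines: npzcr skxlq tec lfoiv oly oryrw lykrd
Hunk 6: at line 1 remove [tec,lfoiv,oly] add [nkkku,vtz] -> 6 lines: npzcr skxlq nkkku vtz oryrw lykrd
Final line count: 6

Answer: 6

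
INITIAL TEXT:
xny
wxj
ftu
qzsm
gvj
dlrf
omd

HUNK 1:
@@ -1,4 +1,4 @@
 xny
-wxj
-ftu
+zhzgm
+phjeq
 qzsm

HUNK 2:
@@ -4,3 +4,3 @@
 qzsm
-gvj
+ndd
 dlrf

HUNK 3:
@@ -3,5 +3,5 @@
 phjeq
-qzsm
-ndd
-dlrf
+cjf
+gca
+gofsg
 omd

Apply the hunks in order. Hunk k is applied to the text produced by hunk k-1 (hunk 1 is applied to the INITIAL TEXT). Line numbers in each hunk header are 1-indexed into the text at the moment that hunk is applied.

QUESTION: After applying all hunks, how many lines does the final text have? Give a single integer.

Hunk 1: at line 1 remove [wxj,ftu] add [zhzgm,phjeq] -> 7 lines: xny zhzgm phjeq qzsm gvj dlrf omd
Hunk 2: at line 4 remove [gvj] add [ndd] -> 7 lines: xny zhzgm phjeq qzsm ndd dlrf omd
Hunk 3: at line 3 remove [qzsm,ndd,dlrf] add [cjf,gca,gofsg] -> 7 lines: xny zhzgm phjeq cjf gca gofsg omd
Final line count: 7

Answer: 7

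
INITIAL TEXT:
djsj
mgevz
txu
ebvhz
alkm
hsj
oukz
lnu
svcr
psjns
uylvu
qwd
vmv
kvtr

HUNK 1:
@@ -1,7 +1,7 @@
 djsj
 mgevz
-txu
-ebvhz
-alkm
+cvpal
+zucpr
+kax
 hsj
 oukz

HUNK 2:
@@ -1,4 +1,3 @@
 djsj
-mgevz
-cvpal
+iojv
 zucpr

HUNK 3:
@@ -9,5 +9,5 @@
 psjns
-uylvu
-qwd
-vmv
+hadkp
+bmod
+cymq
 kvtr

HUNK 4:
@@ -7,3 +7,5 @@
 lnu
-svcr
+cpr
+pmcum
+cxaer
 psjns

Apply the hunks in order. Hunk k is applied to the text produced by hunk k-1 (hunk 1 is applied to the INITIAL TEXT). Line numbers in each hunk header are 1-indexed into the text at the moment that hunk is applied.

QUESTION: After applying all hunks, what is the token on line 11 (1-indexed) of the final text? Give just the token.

Hunk 1: at line 1 remove [txu,ebvhz,alkm] add [cvpal,zucpr,kax] -> 14 lines: djsj mgevz cvpal zucpr kax hsj oukz lnu svcr psjns uylvu qwd vmv kvtr
Hunk 2: at line 1 remove [mgevz,cvpal] add [iojv] -> 13 lines: djsj iojv zucpr kax hsj oukz lnu svcr psjns uylvu qwd vmv kvtr
Hunk 3: at line 9 remove [uylvu,qwd,vmv] add [hadkp,bmod,cymq] -> 13 lines: djsj iojv zucpr kax hsj oukz lnu svcr psjns hadkp bmod cymq kvtr
Hunk 4: at line 7 remove [svcr] add [cpr,pmcum,cxaer] -> 15 lines: djsj iojv zucpr kax hsj oukz lnu cpr pmcum cxaer psjns hadkp bmod cymq kvtr
Final line 11: psjns

Answer: psjns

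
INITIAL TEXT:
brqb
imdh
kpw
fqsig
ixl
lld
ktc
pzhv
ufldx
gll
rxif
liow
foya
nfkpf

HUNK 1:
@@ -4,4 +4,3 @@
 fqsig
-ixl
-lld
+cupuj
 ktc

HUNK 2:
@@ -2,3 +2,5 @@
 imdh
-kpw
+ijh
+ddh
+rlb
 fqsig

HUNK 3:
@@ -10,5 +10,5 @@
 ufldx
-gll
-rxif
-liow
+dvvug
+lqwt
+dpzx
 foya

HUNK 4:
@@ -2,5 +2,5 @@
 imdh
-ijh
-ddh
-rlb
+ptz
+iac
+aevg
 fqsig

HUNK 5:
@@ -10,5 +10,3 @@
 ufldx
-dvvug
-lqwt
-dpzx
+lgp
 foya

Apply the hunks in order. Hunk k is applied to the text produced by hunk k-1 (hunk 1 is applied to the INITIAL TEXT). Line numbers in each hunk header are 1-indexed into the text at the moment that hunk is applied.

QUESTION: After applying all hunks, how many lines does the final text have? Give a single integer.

Answer: 13

Derivation:
Hunk 1: at line 4 remove [ixl,lld] add [cupuj] -> 13 lines: brqb imdh kpw fqsig cupuj ktc pzhv ufldx gll rxif liow foya nfkpf
Hunk 2: at line 2 remove [kpw] add [ijh,ddh,rlb] -> 15 lines: brqb imdh ijh ddh rlb fqsig cupuj ktc pzhv ufldx gll rxif liow foya nfkpf
Hunk 3: at line 10 remove [gll,rxif,liow] add [dvvug,lqwt,dpzx] -> 15 lines: brqb imdh ijh ddh rlb fqsig cupuj ktc pzhv ufldx dvvug lqwt dpzx foya nfkpf
Hunk 4: at line 2 remove [ijh,ddh,rlb] add [ptz,iac,aevg] -> 15 lines: brqb imdh ptz iac aevg fqsig cupuj ktc pzhv ufldx dvvug lqwt dpzx foya nfkpf
Hunk 5: at line 10 remove [dvvug,lqwt,dpzx] add [lgp] -> 13 lines: brqb imdh ptz iac aevg fqsig cupuj ktc pzhv ufldx lgp foya nfkpf
Final line count: 13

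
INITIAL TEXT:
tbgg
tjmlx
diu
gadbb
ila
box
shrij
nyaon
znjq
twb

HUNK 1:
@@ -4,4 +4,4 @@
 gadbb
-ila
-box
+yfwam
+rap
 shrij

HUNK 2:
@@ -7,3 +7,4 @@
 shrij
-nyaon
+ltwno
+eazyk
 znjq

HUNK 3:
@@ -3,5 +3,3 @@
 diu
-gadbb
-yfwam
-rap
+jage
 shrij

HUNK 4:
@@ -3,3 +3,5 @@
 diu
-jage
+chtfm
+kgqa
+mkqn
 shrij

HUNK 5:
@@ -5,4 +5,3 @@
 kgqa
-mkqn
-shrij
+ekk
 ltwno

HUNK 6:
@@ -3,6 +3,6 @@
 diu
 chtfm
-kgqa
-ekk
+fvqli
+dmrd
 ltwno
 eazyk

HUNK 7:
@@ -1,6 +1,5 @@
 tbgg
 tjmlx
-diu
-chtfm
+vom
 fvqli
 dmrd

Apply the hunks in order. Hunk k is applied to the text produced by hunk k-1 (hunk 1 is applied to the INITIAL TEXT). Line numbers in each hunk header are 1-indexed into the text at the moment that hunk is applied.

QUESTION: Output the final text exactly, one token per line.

Answer: tbgg
tjmlx
vom
fvqli
dmrd
ltwno
eazyk
znjq
twb

Derivation:
Hunk 1: at line 4 remove [ila,box] add [yfwam,rap] -> 10 lines: tbgg tjmlx diu gadbb yfwam rap shrij nyaon znjq twb
Hunk 2: at line 7 remove [nyaon] add [ltwno,eazyk] -> 11 lines: tbgg tjmlx diu gadbb yfwam rap shrij ltwno eazyk znjq twb
Hunk 3: at line 3 remove [gadbb,yfwam,rap] add [jage] -> 9 lines: tbgg tjmlx diu jage shrij ltwno eazyk znjq twb
Hunk 4: at line 3 remove [jage] add [chtfm,kgqa,mkqn] -> 11 lines: tbgg tjmlx diu chtfm kgqa mkqn shrij ltwno eazyk znjq twb
Hunk 5: at line 5 remove [mkqn,shrij] add [ekk] -> 10 lines: tbgg tjmlx diu chtfm kgqa ekk ltwno eazyk znjq twb
Hunk 6: at line 3 remove [kgqa,ekk] add [fvqli,dmrd] -> 10 lines: tbgg tjmlx diu chtfm fvqli dmrd ltwno eazyk znjq twb
Hunk 7: at line 1 remove [diu,chtfm] add [vom] -> 9 lines: tbgg tjmlx vom fvqli dmrd ltwno eazyk znjq twb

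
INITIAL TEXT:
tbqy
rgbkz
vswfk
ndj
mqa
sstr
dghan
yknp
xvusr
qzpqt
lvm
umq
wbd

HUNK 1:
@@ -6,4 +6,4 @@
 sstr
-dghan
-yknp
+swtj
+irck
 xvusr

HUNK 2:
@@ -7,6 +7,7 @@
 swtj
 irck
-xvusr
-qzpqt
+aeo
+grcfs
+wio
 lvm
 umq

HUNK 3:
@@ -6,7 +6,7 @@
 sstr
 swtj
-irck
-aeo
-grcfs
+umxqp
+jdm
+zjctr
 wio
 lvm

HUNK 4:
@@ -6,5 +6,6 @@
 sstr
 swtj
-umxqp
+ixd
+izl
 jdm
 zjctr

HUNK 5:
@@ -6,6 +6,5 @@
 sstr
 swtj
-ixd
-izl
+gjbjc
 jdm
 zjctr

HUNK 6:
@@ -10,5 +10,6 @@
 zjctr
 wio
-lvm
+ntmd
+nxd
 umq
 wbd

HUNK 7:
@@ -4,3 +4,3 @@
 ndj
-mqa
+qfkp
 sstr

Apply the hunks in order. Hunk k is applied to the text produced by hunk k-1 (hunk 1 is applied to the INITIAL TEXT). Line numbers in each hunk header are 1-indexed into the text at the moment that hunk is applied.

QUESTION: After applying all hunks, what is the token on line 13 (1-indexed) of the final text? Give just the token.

Answer: nxd

Derivation:
Hunk 1: at line 6 remove [dghan,yknp] add [swtj,irck] -> 13 lines: tbqy rgbkz vswfk ndj mqa sstr swtj irck xvusr qzpqt lvm umq wbd
Hunk 2: at line 7 remove [xvusr,qzpqt] add [aeo,grcfs,wio] -> 14 lines: tbqy rgbkz vswfk ndj mqa sstr swtj irck aeo grcfs wio lvm umq wbd
Hunk 3: at line 6 remove [irck,aeo,grcfs] add [umxqp,jdm,zjctr] -> 14 lines: tbqy rgbkz vswfk ndj mqa sstr swtj umxqp jdm zjctr wio lvm umq wbd
Hunk 4: at line 6 remove [umxqp] add [ixd,izl] -> 15 lines: tbqy rgbkz vswfk ndj mqa sstr swtj ixd izl jdm zjctr wio lvm umq wbd
Hunk 5: at line 6 remove [ixd,izl] add [gjbjc] -> 14 lines: tbqy rgbkz vswfk ndj mqa sstr swtj gjbjc jdm zjctr wio lvm umq wbd
Hunk 6: at line 10 remove [lvm] add [ntmd,nxd] -> 15 lines: tbqy rgbkz vswfk ndj mqa sstr swtj gjbjc jdm zjctr wio ntmd nxd umq wbd
Hunk 7: at line 4 remove [mqa] add [qfkp] -> 15 lines: tbqy rgbkz vswfk ndj qfkp sstr swtj gjbjc jdm zjctr wio ntmd nxd umq wbd
Final line 13: nxd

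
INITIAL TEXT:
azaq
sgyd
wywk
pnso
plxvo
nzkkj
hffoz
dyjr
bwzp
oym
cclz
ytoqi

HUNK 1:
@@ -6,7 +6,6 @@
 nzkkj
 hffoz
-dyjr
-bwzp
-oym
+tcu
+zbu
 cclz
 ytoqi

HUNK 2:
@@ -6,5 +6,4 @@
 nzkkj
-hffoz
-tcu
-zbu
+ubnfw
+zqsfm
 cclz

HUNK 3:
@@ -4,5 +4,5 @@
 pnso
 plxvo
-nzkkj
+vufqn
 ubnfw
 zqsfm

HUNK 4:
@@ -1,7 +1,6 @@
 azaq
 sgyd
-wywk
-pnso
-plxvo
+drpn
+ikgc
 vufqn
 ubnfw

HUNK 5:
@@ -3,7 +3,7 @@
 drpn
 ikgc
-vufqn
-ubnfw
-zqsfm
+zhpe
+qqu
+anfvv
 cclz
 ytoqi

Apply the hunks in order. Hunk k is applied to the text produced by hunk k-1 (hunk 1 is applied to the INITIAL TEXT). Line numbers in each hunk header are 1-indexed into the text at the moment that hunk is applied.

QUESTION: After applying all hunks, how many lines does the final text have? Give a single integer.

Answer: 9

Derivation:
Hunk 1: at line 6 remove [dyjr,bwzp,oym] add [tcu,zbu] -> 11 lines: azaq sgyd wywk pnso plxvo nzkkj hffoz tcu zbu cclz ytoqi
Hunk 2: at line 6 remove [hffoz,tcu,zbu] add [ubnfw,zqsfm] -> 10 lines: azaq sgyd wywk pnso plxvo nzkkj ubnfw zqsfm cclz ytoqi
Hunk 3: at line 4 remove [nzkkj] add [vufqn] -> 10 lines: azaq sgyd wywk pnso plxvo vufqn ubnfw zqsfm cclz ytoqi
Hunk 4: at line 1 remove [wywk,pnso,plxvo] add [drpn,ikgc] -> 9 lines: azaq sgyd drpn ikgc vufqn ubnfw zqsfm cclz ytoqi
Hunk 5: at line 3 remove [vufqn,ubnfw,zqsfm] add [zhpe,qqu,anfvv] -> 9 lines: azaq sgyd drpn ikgc zhpe qqu anfvv cclz ytoqi
Final line count: 9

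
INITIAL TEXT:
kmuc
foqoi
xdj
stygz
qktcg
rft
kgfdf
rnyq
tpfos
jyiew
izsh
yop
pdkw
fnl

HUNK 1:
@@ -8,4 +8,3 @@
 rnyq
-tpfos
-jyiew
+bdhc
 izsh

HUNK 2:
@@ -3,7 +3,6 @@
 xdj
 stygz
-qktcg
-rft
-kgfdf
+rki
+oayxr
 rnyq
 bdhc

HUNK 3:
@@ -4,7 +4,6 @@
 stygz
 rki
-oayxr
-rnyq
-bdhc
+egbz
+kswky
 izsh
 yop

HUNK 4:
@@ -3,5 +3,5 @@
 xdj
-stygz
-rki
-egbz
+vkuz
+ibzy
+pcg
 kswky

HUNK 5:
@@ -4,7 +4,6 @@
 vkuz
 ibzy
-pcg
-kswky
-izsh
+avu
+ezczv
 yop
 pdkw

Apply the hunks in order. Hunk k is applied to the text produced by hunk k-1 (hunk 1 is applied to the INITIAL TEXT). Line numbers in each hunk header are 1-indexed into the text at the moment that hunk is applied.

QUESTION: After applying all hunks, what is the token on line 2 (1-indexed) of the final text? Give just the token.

Answer: foqoi

Derivation:
Hunk 1: at line 8 remove [tpfos,jyiew] add [bdhc] -> 13 lines: kmuc foqoi xdj stygz qktcg rft kgfdf rnyq bdhc izsh yop pdkw fnl
Hunk 2: at line 3 remove [qktcg,rft,kgfdf] add [rki,oayxr] -> 12 lines: kmuc foqoi xdj stygz rki oayxr rnyq bdhc izsh yop pdkw fnl
Hunk 3: at line 4 remove [oayxr,rnyq,bdhc] add [egbz,kswky] -> 11 lines: kmuc foqoi xdj stygz rki egbz kswky izsh yop pdkw fnl
Hunk 4: at line 3 remove [stygz,rki,egbz] add [vkuz,ibzy,pcg] -> 11 lines: kmuc foqoi xdj vkuz ibzy pcg kswky izsh yop pdkw fnl
Hunk 5: at line 4 remove [pcg,kswky,izsh] add [avu,ezczv] -> 10 lines: kmuc foqoi xdj vkuz ibzy avu ezczv yop pdkw fnl
Final line 2: foqoi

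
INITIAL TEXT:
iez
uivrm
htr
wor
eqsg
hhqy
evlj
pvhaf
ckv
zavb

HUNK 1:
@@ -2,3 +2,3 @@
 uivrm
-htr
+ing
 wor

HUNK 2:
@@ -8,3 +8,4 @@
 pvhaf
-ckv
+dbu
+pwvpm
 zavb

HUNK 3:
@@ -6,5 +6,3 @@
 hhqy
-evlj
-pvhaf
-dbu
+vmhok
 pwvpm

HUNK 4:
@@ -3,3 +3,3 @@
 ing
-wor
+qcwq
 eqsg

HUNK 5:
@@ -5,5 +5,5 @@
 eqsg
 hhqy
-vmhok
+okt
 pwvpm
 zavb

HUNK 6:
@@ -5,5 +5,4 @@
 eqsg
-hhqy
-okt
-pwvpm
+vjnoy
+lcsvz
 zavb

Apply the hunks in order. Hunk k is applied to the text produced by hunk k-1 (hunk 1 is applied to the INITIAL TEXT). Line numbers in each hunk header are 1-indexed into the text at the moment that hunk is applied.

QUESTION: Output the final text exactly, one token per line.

Answer: iez
uivrm
ing
qcwq
eqsg
vjnoy
lcsvz
zavb

Derivation:
Hunk 1: at line 2 remove [htr] add [ing] -> 10 lines: iez uivrm ing wor eqsg hhqy evlj pvhaf ckv zavb
Hunk 2: at line 8 remove [ckv] add [dbu,pwvpm] -> 11 lines: iez uivrm ing wor eqsg hhqy evlj pvhaf dbu pwvpm zavb
Hunk 3: at line 6 remove [evlj,pvhaf,dbu] add [vmhok] -> 9 lines: iez uivrm ing wor eqsg hhqy vmhok pwvpm zavb
Hunk 4: at line 3 remove [wor] add [qcwq] -> 9 lines: iez uivrm ing qcwq eqsg hhqy vmhok pwvpm zavb
Hunk 5: at line 5 remove [vmhok] add [okt] -> 9 lines: iez uivrm ing qcwq eqsg hhqy okt pwvpm zavb
Hunk 6: at line 5 remove [hhqy,okt,pwvpm] add [vjnoy,lcsvz] -> 8 lines: iez uivrm ing qcwq eqsg vjnoy lcsvz zavb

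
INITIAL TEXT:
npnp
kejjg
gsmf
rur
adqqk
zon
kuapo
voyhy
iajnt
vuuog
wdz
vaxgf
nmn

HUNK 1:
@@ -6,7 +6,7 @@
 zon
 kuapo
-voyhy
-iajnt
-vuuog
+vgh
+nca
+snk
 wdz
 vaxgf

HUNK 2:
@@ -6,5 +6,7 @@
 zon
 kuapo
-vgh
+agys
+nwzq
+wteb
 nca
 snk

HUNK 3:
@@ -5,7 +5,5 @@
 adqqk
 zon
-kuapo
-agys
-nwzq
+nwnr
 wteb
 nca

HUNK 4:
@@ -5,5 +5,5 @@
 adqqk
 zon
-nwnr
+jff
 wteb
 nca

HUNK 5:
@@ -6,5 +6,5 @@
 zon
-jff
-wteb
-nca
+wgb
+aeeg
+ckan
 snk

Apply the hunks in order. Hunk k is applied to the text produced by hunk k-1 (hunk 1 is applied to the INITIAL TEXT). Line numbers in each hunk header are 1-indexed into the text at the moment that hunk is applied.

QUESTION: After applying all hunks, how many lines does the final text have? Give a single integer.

Hunk 1: at line 6 remove [voyhy,iajnt,vuuog] add [vgh,nca,snk] -> 13 lines: npnp kejjg gsmf rur adqqk zon kuapo vgh nca snk wdz vaxgf nmn
Hunk 2: at line 6 remove [vgh] add [agys,nwzq,wteb] -> 15 lines: npnp kejjg gsmf rur adqqk zon kuapo agys nwzq wteb nca snk wdz vaxgf nmn
Hunk 3: at line 5 remove [kuapo,agys,nwzq] add [nwnr] -> 13 lines: npnp kejjg gsmf rur adqqk zon nwnr wteb nca snk wdz vaxgf nmn
Hunk 4: at line 5 remove [nwnr] add [jff] -> 13 lines: npnp kejjg gsmf rur adqqk zon jff wteb nca snk wdz vaxgf nmn
Hunk 5: at line 6 remove [jff,wteb,nca] add [wgb,aeeg,ckan] -> 13 lines: npnp kejjg gsmf rur adqqk zon wgb aeeg ckan snk wdz vaxgf nmn
Final line count: 13

Answer: 13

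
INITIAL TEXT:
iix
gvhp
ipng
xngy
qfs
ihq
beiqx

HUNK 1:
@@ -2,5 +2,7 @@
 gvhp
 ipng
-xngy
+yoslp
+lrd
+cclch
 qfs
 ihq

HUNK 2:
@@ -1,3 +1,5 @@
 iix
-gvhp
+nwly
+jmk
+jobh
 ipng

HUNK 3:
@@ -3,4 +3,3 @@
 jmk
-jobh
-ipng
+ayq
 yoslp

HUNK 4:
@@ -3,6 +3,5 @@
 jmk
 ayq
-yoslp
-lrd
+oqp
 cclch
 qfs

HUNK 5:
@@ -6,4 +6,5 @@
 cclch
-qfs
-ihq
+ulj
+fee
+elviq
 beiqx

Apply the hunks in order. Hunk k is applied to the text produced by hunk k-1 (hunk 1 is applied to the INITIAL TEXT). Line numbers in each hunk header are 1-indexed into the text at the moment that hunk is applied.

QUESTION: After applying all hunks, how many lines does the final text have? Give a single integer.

Hunk 1: at line 2 remove [xngy] add [yoslp,lrd,cclch] -> 9 lines: iix gvhp ipng yoslp lrd cclch qfs ihq beiqx
Hunk 2: at line 1 remove [gvhp] add [nwly,jmk,jobh] -> 11 lines: iix nwly jmk jobh ipng yoslp lrd cclch qfs ihq beiqx
Hunk 3: at line 3 remove [jobh,ipng] add [ayq] -> 10 lines: iix nwly jmk ayq yoslp lrd cclch qfs ihq beiqx
Hunk 4: at line 3 remove [yoslp,lrd] add [oqp] -> 9 lines: iix nwly jmk ayq oqp cclch qfs ihq beiqx
Hunk 5: at line 6 remove [qfs,ihq] add [ulj,fee,elviq] -> 10 lines: iix nwly jmk ayq oqp cclch ulj fee elviq beiqx
Final line count: 10

Answer: 10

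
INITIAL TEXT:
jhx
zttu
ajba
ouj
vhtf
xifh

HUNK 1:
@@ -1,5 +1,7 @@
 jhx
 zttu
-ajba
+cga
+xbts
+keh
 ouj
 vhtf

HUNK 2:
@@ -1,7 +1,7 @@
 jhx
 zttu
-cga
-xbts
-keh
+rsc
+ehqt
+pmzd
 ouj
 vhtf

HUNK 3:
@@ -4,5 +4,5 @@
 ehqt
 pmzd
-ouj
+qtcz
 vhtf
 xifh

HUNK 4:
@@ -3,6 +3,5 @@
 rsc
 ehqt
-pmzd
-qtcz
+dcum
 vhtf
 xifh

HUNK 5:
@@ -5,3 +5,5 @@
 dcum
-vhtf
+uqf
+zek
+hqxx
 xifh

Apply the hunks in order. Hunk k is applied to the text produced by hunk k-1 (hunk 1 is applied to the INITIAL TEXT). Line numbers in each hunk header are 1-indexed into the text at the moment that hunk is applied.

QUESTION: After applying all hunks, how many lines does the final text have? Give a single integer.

Hunk 1: at line 1 remove [ajba] add [cga,xbts,keh] -> 8 lines: jhx zttu cga xbts keh ouj vhtf xifh
Hunk 2: at line 1 remove [cga,xbts,keh] add [rsc,ehqt,pmzd] -> 8 lines: jhx zttu rsc ehqt pmzd ouj vhtf xifh
Hunk 3: at line 4 remove [ouj] add [qtcz] -> 8 lines: jhx zttu rsc ehqt pmzd qtcz vhtf xifh
Hunk 4: at line 3 remove [pmzd,qtcz] add [dcum] -> 7 lines: jhx zttu rsc ehqt dcum vhtf xifh
Hunk 5: at line 5 remove [vhtf] add [uqf,zek,hqxx] -> 9 lines: jhx zttu rsc ehqt dcum uqf zek hqxx xifh
Final line count: 9

Answer: 9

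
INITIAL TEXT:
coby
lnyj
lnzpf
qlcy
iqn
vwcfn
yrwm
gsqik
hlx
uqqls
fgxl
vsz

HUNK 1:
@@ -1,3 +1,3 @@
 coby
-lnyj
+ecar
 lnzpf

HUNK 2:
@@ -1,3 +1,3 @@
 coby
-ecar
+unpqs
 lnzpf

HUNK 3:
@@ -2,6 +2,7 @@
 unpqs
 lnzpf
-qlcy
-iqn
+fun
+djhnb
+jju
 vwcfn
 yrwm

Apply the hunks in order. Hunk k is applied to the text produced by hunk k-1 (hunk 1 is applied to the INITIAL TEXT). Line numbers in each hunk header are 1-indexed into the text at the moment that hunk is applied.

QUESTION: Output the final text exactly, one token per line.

Answer: coby
unpqs
lnzpf
fun
djhnb
jju
vwcfn
yrwm
gsqik
hlx
uqqls
fgxl
vsz

Derivation:
Hunk 1: at line 1 remove [lnyj] add [ecar] -> 12 lines: coby ecar lnzpf qlcy iqn vwcfn yrwm gsqik hlx uqqls fgxl vsz
Hunk 2: at line 1 remove [ecar] add [unpqs] -> 12 lines: coby unpqs lnzpf qlcy iqn vwcfn yrwm gsqik hlx uqqls fgxl vsz
Hunk 3: at line 2 remove [qlcy,iqn] add [fun,djhnb,jju] -> 13 lines: coby unpqs lnzpf fun djhnb jju vwcfn yrwm gsqik hlx uqqls fgxl vsz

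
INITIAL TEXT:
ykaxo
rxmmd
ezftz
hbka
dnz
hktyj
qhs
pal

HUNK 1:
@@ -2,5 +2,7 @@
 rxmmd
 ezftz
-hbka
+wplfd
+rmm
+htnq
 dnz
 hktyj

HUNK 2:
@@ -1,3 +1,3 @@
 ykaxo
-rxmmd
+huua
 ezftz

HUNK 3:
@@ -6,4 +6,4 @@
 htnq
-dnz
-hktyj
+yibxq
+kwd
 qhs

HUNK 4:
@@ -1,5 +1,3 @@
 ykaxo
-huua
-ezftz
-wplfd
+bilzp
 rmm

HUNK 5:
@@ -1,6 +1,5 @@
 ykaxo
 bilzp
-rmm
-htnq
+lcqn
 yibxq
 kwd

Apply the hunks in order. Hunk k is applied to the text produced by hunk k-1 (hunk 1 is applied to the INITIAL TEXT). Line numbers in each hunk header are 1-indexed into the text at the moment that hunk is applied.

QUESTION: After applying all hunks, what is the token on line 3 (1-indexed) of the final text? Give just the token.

Hunk 1: at line 2 remove [hbka] add [wplfd,rmm,htnq] -> 10 lines: ykaxo rxmmd ezftz wplfd rmm htnq dnz hktyj qhs pal
Hunk 2: at line 1 remove [rxmmd] add [huua] -> 10 lines: ykaxo huua ezftz wplfd rmm htnq dnz hktyj qhs pal
Hunk 3: at line 6 remove [dnz,hktyj] add [yibxq,kwd] -> 10 lines: ykaxo huua ezftz wplfd rmm htnq yibxq kwd qhs pal
Hunk 4: at line 1 remove [huua,ezftz,wplfd] add [bilzp] -> 8 lines: ykaxo bilzp rmm htnq yibxq kwd qhs pal
Hunk 5: at line 1 remove [rmm,htnq] add [lcqn] -> 7 lines: ykaxo bilzp lcqn yibxq kwd qhs pal
Final line 3: lcqn

Answer: lcqn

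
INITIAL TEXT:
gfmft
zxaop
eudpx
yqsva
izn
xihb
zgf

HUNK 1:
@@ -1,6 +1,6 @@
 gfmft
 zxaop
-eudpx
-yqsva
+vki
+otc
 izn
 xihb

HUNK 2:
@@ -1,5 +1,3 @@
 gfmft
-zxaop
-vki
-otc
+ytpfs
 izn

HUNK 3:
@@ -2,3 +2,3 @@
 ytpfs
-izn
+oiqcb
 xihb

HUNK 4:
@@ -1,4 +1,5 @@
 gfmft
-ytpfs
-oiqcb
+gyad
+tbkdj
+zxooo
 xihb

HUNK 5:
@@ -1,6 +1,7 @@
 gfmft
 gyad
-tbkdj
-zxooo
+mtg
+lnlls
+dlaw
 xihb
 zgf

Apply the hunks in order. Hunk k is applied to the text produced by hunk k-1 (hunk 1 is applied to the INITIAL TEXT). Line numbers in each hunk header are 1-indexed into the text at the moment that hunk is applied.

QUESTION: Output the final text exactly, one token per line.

Answer: gfmft
gyad
mtg
lnlls
dlaw
xihb
zgf

Derivation:
Hunk 1: at line 1 remove [eudpx,yqsva] add [vki,otc] -> 7 lines: gfmft zxaop vki otc izn xihb zgf
Hunk 2: at line 1 remove [zxaop,vki,otc] add [ytpfs] -> 5 lines: gfmft ytpfs izn xihb zgf
Hunk 3: at line 2 remove [izn] add [oiqcb] -> 5 lines: gfmft ytpfs oiqcb xihb zgf
Hunk 4: at line 1 remove [ytpfs,oiqcb] add [gyad,tbkdj,zxooo] -> 6 lines: gfmft gyad tbkdj zxooo xihb zgf
Hunk 5: at line 1 remove [tbkdj,zxooo] add [mtg,lnlls,dlaw] -> 7 lines: gfmft gyad mtg lnlls dlaw xihb zgf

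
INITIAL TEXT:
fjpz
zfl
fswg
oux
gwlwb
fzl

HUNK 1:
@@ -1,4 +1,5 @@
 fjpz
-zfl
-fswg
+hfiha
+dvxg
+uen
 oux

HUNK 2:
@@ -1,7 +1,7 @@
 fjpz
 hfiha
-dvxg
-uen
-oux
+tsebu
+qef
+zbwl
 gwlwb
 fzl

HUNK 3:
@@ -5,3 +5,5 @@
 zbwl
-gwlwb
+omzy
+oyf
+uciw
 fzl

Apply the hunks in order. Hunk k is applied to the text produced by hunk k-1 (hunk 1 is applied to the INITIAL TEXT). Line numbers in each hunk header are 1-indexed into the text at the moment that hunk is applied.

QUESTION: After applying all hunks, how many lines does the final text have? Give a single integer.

Answer: 9

Derivation:
Hunk 1: at line 1 remove [zfl,fswg] add [hfiha,dvxg,uen] -> 7 lines: fjpz hfiha dvxg uen oux gwlwb fzl
Hunk 2: at line 1 remove [dvxg,uen,oux] add [tsebu,qef,zbwl] -> 7 lines: fjpz hfiha tsebu qef zbwl gwlwb fzl
Hunk 3: at line 5 remove [gwlwb] add [omzy,oyf,uciw] -> 9 lines: fjpz hfiha tsebu qef zbwl omzy oyf uciw fzl
Final line count: 9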